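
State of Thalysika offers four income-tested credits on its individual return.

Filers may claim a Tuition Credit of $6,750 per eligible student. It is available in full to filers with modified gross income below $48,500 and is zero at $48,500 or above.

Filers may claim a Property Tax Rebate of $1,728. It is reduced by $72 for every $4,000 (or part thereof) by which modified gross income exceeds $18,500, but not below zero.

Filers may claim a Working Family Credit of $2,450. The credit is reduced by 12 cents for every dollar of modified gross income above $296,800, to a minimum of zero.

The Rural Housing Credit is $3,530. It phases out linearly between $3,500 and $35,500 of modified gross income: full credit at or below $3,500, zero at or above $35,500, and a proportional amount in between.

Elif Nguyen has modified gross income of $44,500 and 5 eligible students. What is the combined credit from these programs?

$37,424

Tuition Credit: base = 5 × $6,750 = $33,750. $44,500 is below the $48,500 cutoff, so the full $33,750 applies.
Property Tax Rebate: income exceeds $18,500 by $26,000, which is 7 full-or-partial $4,000 increments; reduction = 7 × $72 = $504, leaving $1,224.
Working Family Credit: $44,500 is at or below the $296,800 threshold, so the full $2,450 applies.
Rural Housing Credit: $44,500 is at or above $35,500, so the credit is $0.
Total: $33,750 + $1,224 + $2,450 + $0 = $37,424.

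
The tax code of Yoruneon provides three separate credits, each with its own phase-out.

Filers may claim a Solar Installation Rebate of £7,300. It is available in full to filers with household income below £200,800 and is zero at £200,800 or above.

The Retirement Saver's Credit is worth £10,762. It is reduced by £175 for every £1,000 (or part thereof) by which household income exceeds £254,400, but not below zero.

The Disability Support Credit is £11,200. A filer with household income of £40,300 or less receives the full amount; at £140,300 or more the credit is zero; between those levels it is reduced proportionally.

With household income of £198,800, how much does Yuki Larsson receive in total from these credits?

£18,062

Solar Installation Rebate: £198,800 is below the £200,800 cutoff, so the full £7,300 applies.
Retirement Saver's Credit: £198,800 is at or below the £254,400 threshold, so the full £10,762 applies.
Disability Support Credit: £198,800 is at or above £140,300, so the credit is £0.
Total: £7,300 + £10,762 + £0 = £18,062.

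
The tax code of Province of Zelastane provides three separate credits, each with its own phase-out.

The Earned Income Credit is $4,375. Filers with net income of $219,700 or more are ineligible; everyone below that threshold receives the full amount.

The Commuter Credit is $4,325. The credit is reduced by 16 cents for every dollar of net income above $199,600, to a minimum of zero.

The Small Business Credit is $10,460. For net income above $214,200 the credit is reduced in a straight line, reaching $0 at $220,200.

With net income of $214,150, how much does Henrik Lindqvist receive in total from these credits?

Earned Income Credit: $214,150 is below the $219,700 cutoff, so the full $4,375 applies.
Commuter Credit: 16% of the $14,550 excess over $199,600 is $2,328; credit = $4,325 − $2,328 = $1,997.
Small Business Credit: $214,150 is at or below the $214,200 threshold, so the full $10,460 applies.
Total: $4,375 + $1,997 + $10,460 = $16,832.

$16,832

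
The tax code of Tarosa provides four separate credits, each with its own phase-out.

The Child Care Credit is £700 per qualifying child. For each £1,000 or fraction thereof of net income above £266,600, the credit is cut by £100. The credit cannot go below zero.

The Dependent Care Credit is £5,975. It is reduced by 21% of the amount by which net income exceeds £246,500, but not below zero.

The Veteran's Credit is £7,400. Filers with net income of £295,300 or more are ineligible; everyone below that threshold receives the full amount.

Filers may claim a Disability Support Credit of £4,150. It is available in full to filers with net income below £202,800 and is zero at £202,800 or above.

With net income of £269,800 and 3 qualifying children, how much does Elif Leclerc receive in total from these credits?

£10,182

Child Care Credit: base = 3 × £700 = £2,100. income exceeds £266,600 by £3,200, which is 4 full-or-partial £1,000 increments; reduction = 4 × £100 = £400, leaving £1,700.
Dependent Care Credit: 21% of the £23,300 excess over £246,500 is £4,893; credit = £5,975 − £4,893 = £1,082.
Veteran's Credit: £269,800 is below the £295,300 cutoff, so the full £7,400 applies.
Disability Support Credit: £269,800 meets or exceeds the £202,800 cutoff, so the credit is £0.
Total: £1,700 + £1,082 + £7,400 + £0 = £10,182.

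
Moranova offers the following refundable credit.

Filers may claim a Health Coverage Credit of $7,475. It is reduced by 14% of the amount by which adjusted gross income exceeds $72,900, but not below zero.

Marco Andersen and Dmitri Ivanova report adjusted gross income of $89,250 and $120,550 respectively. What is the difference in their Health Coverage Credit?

$4,382

Marco ($89,250): Health Coverage Credit: 14% of the $16,350 excess over $72,900 is $2,289; credit = $7,475 − $2,289 = $5,186.
Dmitri ($120,550): Health Coverage Credit: 14% of the $47,650 excess over $72,900 is $6,671; credit = $7,475 − $6,671 = $804.
Difference: |$5,186 − $804| = $4,382.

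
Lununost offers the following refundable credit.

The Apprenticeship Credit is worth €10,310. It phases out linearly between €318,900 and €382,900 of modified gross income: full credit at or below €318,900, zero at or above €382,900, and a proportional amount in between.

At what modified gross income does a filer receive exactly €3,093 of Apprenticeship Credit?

€3,093 is 3,093/10,310 of the full €10,310, so 7,217/10,310 of the €64,000 range has been used: income = €318,900 + €64,000 × 7,217/10,310 = €363,700.

€363,700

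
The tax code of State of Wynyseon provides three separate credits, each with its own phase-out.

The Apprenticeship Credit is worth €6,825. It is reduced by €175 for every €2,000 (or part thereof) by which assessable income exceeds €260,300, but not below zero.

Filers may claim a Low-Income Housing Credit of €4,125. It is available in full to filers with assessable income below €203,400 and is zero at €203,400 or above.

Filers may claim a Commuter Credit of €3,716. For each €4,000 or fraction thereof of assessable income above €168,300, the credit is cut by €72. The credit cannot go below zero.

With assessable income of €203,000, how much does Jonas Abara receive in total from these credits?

€14,018

Apprenticeship Credit: €203,000 is at or below the €260,300 threshold, so the full €6,825 applies.
Low-Income Housing Credit: €203,000 is below the €203,400 cutoff, so the full €4,125 applies.
Commuter Credit: income exceeds €168,300 by €34,700, which is 9 full-or-partial €4,000 increments; reduction = 9 × €72 = €648, leaving €3,068.
Total: €6,825 + €4,125 + €3,068 = €14,018.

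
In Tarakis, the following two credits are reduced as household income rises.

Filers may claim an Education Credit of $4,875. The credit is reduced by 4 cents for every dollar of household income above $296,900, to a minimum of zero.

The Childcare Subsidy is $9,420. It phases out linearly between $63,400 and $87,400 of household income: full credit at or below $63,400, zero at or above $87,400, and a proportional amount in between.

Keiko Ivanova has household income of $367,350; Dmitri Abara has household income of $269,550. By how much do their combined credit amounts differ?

Keiko ($367,350): Education Credit: 4% of the $70,450 excess over $296,900 is $2,818; credit = $4,875 − $2,818 = $2,057. Childcare Subsidy: $367,350 is at or above $87,400, so the credit is $0. total $2,057 + $0 = $2,057
Dmitri ($269,550): Education Credit: $269,550 is at or below the $296,900 threshold, so the full $4,875 applies. Childcare Subsidy: $269,550 is at or above $87,400, so the credit is $0. total $4,875 + $0 = $4,875
Difference: |$2,057 − $4,875| = $2,818.

$2,818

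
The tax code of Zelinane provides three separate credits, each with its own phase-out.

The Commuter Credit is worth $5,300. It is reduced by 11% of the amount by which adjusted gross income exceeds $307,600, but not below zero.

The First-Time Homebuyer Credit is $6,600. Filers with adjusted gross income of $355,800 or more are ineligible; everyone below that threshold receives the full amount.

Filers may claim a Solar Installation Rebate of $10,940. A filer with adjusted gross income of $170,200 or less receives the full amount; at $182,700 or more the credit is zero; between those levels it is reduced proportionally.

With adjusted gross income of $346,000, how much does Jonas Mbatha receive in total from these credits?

$7,676

Commuter Credit: 11% of the $38,400 excess over $307,600 is $4,224; credit = $5,300 − $4,224 = $1,076.
First-Time Homebuyer Credit: $346,000 is below the $355,800 cutoff, so the full $6,600 applies.
Solar Installation Rebate: $346,000 is at or above $182,700, so the credit is $0.
Total: $1,076 + $6,600 + $0 = $7,676.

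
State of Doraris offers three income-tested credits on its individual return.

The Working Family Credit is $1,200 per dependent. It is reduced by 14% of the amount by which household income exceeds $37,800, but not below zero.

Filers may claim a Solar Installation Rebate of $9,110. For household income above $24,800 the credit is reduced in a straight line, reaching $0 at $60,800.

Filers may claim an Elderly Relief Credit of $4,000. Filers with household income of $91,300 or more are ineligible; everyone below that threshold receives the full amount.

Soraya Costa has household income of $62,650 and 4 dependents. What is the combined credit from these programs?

$5,321

Working Family Credit: base = 4 × $1,200 = $4,800. 14% of the $24,850 excess over $37,800 is $3,479; credit = $4,800 − $3,479 = $1,321.
Solar Installation Rebate: $62,650 is at or above $60,800, so the credit is $0.
Elderly Relief Credit: $62,650 is below the $91,300 cutoff, so the full $4,000 applies.
Total: $1,321 + $0 + $4,000 = $5,321.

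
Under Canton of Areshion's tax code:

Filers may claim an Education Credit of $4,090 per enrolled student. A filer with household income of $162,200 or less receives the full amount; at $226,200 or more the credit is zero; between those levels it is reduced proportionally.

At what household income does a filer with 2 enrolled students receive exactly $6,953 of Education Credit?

$171,800

Full credit = 2 × $4,090 = $8,180.
$6,953 is 6,953/8,180 of the full $8,180, so 1,227/8,180 of the $64,000 range has been used: income = $162,200 + $64,000 × 1,227/8,180 = $171,800.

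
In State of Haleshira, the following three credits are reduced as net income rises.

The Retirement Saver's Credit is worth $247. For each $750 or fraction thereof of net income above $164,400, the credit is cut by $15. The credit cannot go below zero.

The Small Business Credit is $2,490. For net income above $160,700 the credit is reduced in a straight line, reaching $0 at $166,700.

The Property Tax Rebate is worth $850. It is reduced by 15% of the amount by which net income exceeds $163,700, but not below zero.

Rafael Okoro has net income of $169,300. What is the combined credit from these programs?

$152

Retirement Saver's Credit: income exceeds $164,400 by $4,900, which is 7 full-or-partial $750 increments; reduction = 7 × $15 = $105, leaving $142.
Small Business Credit: $169,300 is at or above $166,700, so the credit is $0.
Property Tax Rebate: 15% of the $5,600 excess over $163,700 is $840; credit = $850 − $840 = $10.
Total: $142 + $0 + $10 = $152.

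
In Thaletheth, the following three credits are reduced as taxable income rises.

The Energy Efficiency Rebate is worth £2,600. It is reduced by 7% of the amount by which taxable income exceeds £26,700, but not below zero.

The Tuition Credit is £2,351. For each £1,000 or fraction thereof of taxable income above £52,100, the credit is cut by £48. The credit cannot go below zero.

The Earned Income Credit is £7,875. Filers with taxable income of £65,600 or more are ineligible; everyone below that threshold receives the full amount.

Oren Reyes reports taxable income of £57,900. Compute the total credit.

£10,354

Energy Efficiency Rebate: 7% of the £31,200 excess over £26,700 is £2,184; credit = £2,600 − £2,184 = £416.
Tuition Credit: income exceeds £52,100 by £5,800, which is 6 full-or-partial £1,000 increments; reduction = 6 × £48 = £288, leaving £2,063.
Earned Income Credit: £57,900 is below the £65,600 cutoff, so the full £7,875 applies.
Total: £416 + £2,063 + £7,875 = £10,354.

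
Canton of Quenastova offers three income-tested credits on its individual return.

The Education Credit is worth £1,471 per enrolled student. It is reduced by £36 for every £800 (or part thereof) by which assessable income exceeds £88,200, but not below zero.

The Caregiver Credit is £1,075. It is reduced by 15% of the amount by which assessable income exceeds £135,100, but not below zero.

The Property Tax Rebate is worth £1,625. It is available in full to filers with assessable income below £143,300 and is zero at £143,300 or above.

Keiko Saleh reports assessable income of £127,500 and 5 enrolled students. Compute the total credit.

Education Credit: base = 5 × £1,471 = £7,355. income exceeds £88,200 by £39,300, which is 50 full-or-partial £800 increments; reduction = 50 × £36 = £1,800, leaving £5,555.
Caregiver Credit: £127,500 is at or below the £135,100 threshold, so the full £1,075 applies.
Property Tax Rebate: £127,500 is below the £143,300 cutoff, so the full £1,625 applies.
Total: £5,555 + £1,075 + £1,625 = £8,255.

£8,255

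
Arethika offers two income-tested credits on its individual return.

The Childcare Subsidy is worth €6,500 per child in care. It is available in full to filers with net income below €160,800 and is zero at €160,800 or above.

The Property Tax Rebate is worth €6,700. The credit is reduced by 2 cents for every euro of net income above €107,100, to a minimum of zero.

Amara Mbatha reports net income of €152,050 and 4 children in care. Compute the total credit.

€31,801

Childcare Subsidy: base = 4 × €6,500 = €26,000. €152,050 is below the €160,800 cutoff, so the full €26,000 applies.
Property Tax Rebate: 2% of the €44,950 excess over €107,100 is €899; credit = €6,700 − €899 = €5,801.
Total: €26,000 + €5,801 = €31,801.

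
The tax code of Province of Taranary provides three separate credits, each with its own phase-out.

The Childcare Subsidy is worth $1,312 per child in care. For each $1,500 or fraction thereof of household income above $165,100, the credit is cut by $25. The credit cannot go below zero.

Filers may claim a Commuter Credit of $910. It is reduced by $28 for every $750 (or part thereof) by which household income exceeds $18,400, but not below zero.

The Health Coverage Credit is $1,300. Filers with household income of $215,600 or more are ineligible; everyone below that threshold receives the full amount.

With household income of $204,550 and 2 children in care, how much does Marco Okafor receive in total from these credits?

$3,249

Childcare Subsidy: base = 2 × $1,312 = $2,624. income exceeds $165,100 by $39,450, which is 27 full-or-partial $1,500 increments; reduction = 27 × $25 = $675, leaving $1,949.
Commuter Credit: income exceeds $18,400 by $186,150 → 249 increments × $28 = $6,972 ≥ base, so the credit is $0.
Health Coverage Credit: $204,550 is below the $215,600 cutoff, so the full $1,300 applies.
Total: $1,949 + $0 + $1,300 = $3,249.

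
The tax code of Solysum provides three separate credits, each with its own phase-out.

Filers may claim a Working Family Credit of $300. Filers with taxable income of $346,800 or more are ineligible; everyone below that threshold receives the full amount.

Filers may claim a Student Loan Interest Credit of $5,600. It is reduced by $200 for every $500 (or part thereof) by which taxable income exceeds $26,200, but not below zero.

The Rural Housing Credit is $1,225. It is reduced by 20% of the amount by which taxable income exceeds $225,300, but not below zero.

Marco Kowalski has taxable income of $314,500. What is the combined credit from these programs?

$300

Working Family Credit: $314,500 is below the $346,800 cutoff, so the full $300 applies.
Student Loan Interest Credit: income exceeds $26,200 by $288,300 → 577 increments × $200 = $115,400 ≥ base, so the credit is $0.
Rural Housing Credit: 20% of the $89,200 excess over $225,300 is $17,840 ≥ base, so the credit is $0.
Total: $300 + $0 + $0 = $300.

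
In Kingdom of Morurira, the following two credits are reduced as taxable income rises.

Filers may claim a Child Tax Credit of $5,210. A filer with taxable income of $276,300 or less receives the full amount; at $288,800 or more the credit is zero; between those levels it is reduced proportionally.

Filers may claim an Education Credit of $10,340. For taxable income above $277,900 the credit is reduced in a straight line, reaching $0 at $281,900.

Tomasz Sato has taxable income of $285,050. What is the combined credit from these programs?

Child Tax Credit: $285,050 is $8,750 into a $12,500 phase-out range, leaving 3,750/12,500 of the credit: $5,210 × 3,750/12,500 = $1,563.
Education Credit: $285,050 is at or above $281,900, so the credit is $0.
Total: $1,563 + $0 = $1,563.

$1,563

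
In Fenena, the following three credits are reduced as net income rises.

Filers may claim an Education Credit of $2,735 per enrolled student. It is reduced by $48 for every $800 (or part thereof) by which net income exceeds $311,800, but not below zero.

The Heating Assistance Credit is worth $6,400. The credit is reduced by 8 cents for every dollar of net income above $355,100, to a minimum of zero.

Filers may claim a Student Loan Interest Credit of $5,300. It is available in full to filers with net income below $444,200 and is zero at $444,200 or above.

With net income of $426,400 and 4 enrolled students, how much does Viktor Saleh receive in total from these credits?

$10,024

Education Credit: base = 4 × $2,735 = $10,940. income exceeds $311,800 by $114,600, which is 144 full-or-partial $800 increments; reduction = 144 × $48 = $6,912, leaving $4,028.
Heating Assistance Credit: 8% of the $71,300 excess over $355,100 is $5,704; credit = $6,400 − $5,704 = $696.
Student Loan Interest Credit: $426,400 is below the $444,200 cutoff, so the full $5,300 applies.
Total: $4,028 + $696 + $5,300 = $10,024.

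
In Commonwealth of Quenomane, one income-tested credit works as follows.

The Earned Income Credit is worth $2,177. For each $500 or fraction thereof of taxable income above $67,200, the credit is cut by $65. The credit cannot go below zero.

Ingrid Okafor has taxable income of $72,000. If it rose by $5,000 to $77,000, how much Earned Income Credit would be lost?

At $72,000 — income exceeds $67,200 by $4,800, which is 10 full-or-partial $500 increments; reduction = 10 × $65 = $650, leaving $1,527.
At $77,000 — income exceeds $67,200 by $9,800, which is 20 full-or-partial $500 increments; reduction = 20 × $65 = $1,300, leaving $877.
Lost: $1,527 − $877 = $650.

$650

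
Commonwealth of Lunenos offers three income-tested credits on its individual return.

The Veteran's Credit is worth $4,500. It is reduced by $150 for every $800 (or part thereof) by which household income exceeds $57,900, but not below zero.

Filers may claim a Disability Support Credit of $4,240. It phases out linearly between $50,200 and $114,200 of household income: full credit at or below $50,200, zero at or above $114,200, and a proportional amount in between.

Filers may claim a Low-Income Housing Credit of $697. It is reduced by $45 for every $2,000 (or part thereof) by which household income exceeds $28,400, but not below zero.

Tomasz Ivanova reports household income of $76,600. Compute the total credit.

Veteran's Credit: income exceeds $57,900 by $18,700, which is 24 full-or-partial $800 increments; reduction = 24 × $150 = $3,600, leaving $900.
Disability Support Credit: $76,600 is $26,400 into a $64,000 phase-out range, leaving 37,600/64,000 of the credit: $4,240 × 37,600/64,000 = $2,491.
Low-Income Housing Credit: income exceeds $28,400 by $48,200 → 25 increments × $45 = $1,125 ≥ base, so the credit is $0.
Total: $900 + $2,491 + $0 = $3,391.

$3,391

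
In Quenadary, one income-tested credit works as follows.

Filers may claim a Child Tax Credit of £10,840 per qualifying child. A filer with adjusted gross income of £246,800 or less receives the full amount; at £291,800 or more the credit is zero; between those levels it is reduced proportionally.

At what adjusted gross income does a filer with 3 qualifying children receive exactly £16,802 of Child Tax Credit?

Full credit = 3 × £10,840 = £32,520.
£16,802 is 16,802/32,520 of the full £32,520, so 15,718/32,520 of the £45,000 range has been used: income = £246,800 + £45,000 × 15,718/32,520 = £268,550.

£268,550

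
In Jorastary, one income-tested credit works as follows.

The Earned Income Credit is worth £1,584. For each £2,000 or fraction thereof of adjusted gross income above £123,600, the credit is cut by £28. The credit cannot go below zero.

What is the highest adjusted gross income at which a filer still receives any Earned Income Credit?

After 56 increments the reduction is 56 × £28 = £1,568, leaving £16; one more increment wipes it out. Increment 56 ends at excess 56 × £2,000 = £112,000, so the highest qualifying income is £123,600 + £112,000 = £235,600.

£235,600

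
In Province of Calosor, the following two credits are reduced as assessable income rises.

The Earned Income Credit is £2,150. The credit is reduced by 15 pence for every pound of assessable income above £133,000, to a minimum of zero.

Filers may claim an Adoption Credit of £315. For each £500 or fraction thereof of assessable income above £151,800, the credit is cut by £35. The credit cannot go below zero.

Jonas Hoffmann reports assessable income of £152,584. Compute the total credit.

Earned Income Credit: 15% of the £19,584 excess over £133,000 is £2,937.60 ≥ base, so the credit is £0.
Adoption Credit: income exceeds £151,800 by £784, which is 2 full-or-partial £500 increments; reduction = 2 × £35 = £70, leaving £245.
Total: £0 + £245 = £245.

£245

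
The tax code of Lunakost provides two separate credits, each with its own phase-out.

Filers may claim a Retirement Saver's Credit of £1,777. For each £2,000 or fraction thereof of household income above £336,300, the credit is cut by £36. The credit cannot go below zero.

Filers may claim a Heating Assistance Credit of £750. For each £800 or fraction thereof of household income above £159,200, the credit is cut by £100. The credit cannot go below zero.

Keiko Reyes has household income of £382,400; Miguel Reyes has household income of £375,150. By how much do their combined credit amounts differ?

£144

Keiko (£382,400): Retirement Saver's Credit: income exceeds £336,300 by £46,100, which is 24 full-or-partial £2,000 increments; reduction = 24 × £36 = £864, leaving £913. Heating Assistance Credit: income exceeds £159,200 by £223,200 → 279 increments × £100 = £27,900 ≥ base, so the credit is £0. total £913 + £0 = £913
Miguel (£375,150): Retirement Saver's Credit: income exceeds £336,300 by £38,850, which is 20 full-or-partial £2,000 increments; reduction = 20 × £36 = £720, leaving £1,057. Heating Assistance Credit: income exceeds £159,200 by £215,950 → 270 increments × £100 = £27,000 ≥ base, so the credit is £0. total £1,057 + £0 = £1,057
Difference: |£913 − £1,057| = £144.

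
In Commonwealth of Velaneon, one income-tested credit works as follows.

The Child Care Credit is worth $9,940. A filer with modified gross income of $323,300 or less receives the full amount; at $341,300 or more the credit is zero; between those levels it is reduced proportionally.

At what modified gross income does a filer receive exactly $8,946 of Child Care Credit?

$8,946 is 8,946/9,940 of the full $9,940, so 994/9,940 of the $18,000 range has been used: income = $323,300 + $18,000 × 994/9,940 = $325,100.

$325,100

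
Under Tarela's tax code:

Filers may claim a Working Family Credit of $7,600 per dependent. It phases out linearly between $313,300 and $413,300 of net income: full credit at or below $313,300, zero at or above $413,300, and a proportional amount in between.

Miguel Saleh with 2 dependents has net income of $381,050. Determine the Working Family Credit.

$4,902

Working Family Credit: base = 2 × $7,600 = $15,200. $381,050 is $67,750 into a $100,000 phase-out range, leaving 32,250/100,000 of the credit: $15,200 × 32,250/100,000 = $4,902.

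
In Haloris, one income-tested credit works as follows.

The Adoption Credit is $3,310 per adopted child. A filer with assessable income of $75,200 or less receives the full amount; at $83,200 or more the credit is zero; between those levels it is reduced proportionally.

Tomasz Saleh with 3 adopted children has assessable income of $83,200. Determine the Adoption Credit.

Adoption Credit: base = 3 × $3,310 = $9,930. $83,200 is at or above $83,200, so the credit is $0.

$0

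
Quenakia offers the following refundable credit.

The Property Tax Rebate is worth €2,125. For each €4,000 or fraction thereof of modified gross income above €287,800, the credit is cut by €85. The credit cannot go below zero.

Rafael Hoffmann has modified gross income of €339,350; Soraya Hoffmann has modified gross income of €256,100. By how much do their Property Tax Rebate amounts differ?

€1,105

Rafael (€339,350): Property Tax Rebate: income exceeds €287,800 by €51,550, which is 13 full-or-partial €4,000 increments; reduction = 13 × €85 = €1,105, leaving €1,020.
Soraya (€256,100): Property Tax Rebate: €256,100 is at or below the €287,800 threshold, so the full €2,125 applies.
Difference: |€1,020 − €2,125| = €1,105.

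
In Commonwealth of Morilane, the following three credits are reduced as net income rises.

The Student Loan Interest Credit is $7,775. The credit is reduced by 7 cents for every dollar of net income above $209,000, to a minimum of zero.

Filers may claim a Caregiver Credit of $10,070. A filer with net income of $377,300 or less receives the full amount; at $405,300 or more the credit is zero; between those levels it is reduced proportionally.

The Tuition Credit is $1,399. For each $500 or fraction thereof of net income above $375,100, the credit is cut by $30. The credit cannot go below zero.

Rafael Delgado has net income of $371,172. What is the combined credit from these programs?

$11,469

Student Loan Interest Credit: 7% of the $162,172 excess over $209,000 is $11,352.04 ≥ base, so the credit is $0.
Caregiver Credit: $371,172 is at or below the $377,300 threshold, so the full $10,070 applies.
Tuition Credit: $371,172 is at or below the $375,100 threshold, so the full $1,399 applies.
Total: $0 + $10,070 + $1,399 = $11,469.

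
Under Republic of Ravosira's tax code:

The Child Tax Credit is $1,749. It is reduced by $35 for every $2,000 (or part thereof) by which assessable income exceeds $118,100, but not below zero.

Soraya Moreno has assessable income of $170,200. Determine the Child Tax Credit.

$804

Child Tax Credit: income exceeds $118,100 by $52,100, which is 27 full-or-partial $2,000 increments; reduction = 27 × $35 = $945, leaving $804.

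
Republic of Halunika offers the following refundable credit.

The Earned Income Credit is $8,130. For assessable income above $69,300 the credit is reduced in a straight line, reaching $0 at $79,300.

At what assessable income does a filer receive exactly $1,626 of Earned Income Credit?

$77,300

$1,626 is 1,626/8,130 of the full $8,130, so 6,504/8,130 of the $10,000 range has been used: income = $69,300 + $10,000 × 6,504/8,130 = $77,300.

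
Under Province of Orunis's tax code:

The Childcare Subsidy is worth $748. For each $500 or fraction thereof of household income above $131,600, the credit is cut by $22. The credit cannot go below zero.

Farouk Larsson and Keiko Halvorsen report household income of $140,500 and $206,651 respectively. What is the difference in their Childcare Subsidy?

Farouk ($140,500): Childcare Subsidy: income exceeds $131,600 by $8,900, which is 18 full-or-partial $500 increments; reduction = 18 × $22 = $396, leaving $352.
Keiko ($206,651): Childcare Subsidy: income exceeds $131,600 by $75,051 → 151 increments × $22 = $3,322 ≥ base, so the credit is $0.
Difference: |$352 − $0| = $352.

$352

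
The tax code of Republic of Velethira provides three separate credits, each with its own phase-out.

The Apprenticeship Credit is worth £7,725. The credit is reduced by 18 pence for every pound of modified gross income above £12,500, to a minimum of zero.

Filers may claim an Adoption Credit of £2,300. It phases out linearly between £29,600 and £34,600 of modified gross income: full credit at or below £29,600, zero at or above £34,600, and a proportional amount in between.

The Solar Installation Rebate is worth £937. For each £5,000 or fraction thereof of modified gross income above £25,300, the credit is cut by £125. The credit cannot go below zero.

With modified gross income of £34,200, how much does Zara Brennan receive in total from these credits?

£4,690

Apprenticeship Credit: 18% of the £21,700 excess over £12,500 is £3,906; credit = £7,725 − £3,906 = £3,819.
Adoption Credit: £34,200 is £4,600 into a £5,000 phase-out range, leaving 400/5,000 of the credit: £2,300 × 400/5,000 = £184.
Solar Installation Rebate: income exceeds £25,300 by £8,900, which is 2 full-or-partial £5,000 increments; reduction = 2 × £125 = £250, leaving £687.
Total: £3,819 + £184 + £687 = £4,690.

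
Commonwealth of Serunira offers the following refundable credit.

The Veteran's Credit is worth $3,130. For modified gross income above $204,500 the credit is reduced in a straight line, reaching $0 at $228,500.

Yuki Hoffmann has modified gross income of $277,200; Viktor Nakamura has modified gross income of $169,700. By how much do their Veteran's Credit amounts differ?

Yuki ($277,200): Veteran's Credit: $277,200 is at or above $228,500, so the credit is $0.
Viktor ($169,700): Veteran's Credit: $169,700 is at or below the $204,500 threshold, so the full $3,130 applies.
Difference: |$0 − $3,130| = $3,130.

$3,130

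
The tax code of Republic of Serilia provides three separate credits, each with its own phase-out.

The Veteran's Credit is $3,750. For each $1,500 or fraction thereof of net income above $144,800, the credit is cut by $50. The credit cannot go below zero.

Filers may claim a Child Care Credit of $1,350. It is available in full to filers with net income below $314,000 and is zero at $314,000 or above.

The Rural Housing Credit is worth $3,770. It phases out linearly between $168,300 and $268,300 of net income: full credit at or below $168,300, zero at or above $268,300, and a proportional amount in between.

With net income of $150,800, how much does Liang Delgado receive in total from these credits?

$8,670

Veteran's Credit: income exceeds $144,800 by $6,000, which is 4 full-or-partial $1,500 increments; reduction = 4 × $50 = $200, leaving $3,550.
Child Care Credit: $150,800 is below the $314,000 cutoff, so the full $1,350 applies.
Rural Housing Credit: $150,800 is at or below the $168,300 threshold, so the full $3,770 applies.
Total: $3,550 + $1,350 + $3,770 = $8,670.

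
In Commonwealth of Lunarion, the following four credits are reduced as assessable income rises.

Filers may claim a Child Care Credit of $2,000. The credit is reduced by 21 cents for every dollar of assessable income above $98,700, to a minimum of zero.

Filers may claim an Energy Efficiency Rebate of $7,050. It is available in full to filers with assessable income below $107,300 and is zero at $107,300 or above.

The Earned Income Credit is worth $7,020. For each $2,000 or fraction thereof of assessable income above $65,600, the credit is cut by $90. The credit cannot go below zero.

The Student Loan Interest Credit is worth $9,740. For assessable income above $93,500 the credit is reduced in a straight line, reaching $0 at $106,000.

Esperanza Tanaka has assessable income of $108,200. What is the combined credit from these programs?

$5,045

Child Care Credit: 21% of the $9,500 excess over $98,700 is $1,995; credit = $2,000 − $1,995 = $5.
Energy Efficiency Rebate: $108,200 meets or exceeds the $107,300 cutoff, so the credit is $0.
Earned Income Credit: income exceeds $65,600 by $42,600, which is 22 full-or-partial $2,000 increments; reduction = 22 × $90 = $1,980, leaving $5,040.
Student Loan Interest Credit: $108,200 is at or above $106,000, so the credit is $0.
Total: $5 + $0 + $5,040 + $0 = $5,045.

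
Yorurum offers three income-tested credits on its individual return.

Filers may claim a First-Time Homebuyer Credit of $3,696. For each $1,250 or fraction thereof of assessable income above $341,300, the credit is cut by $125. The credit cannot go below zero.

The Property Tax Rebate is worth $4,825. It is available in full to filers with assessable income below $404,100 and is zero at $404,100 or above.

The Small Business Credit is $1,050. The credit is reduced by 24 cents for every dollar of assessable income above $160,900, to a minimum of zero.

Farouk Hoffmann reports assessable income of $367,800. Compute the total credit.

$5,771

First-Time Homebuyer Credit: income exceeds $341,300 by $26,500, which is 22 full-or-partial $1,250 increments; reduction = 22 × $125 = $2,750, leaving $946.
Property Tax Rebate: $367,800 is below the $404,100 cutoff, so the full $4,825 applies.
Small Business Credit: 24% of the $206,900 excess over $160,900 is $49,656 ≥ base, so the credit is $0.
Total: $946 + $4,825 + $0 = $5,771.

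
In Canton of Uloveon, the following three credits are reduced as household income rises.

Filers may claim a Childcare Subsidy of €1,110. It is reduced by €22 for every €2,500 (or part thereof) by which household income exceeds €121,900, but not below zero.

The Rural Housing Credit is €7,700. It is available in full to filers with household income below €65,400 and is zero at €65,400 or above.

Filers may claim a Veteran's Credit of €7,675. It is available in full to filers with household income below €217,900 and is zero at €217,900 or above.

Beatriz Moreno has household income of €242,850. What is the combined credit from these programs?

Childcare Subsidy: income exceeds €121,900 by €120,950, which is 49 full-or-partial €2,500 increments; reduction = 49 × €22 = €1,078, leaving €32.
Rural Housing Credit: €242,850 meets or exceeds the €65,400 cutoff, so the credit is €0.
Veteran's Credit: €242,850 meets or exceeds the €217,900 cutoff, so the credit is €0.
Total: €32 + €0 + €0 = €32.

€32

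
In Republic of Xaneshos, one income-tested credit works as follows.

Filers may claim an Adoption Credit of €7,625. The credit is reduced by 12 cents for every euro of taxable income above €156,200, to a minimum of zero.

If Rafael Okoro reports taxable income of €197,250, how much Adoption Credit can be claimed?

Adoption Credit: 12% of the €41,050 excess over €156,200 is €4,926; credit = €7,625 − €4,926 = €2,699.

€2,699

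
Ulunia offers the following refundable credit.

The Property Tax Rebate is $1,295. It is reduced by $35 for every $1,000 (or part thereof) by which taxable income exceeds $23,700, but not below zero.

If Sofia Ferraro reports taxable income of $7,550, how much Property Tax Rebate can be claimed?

$1,295

Property Tax Rebate: $7,550 is at or below the $23,700 threshold, so the full $1,295 applies.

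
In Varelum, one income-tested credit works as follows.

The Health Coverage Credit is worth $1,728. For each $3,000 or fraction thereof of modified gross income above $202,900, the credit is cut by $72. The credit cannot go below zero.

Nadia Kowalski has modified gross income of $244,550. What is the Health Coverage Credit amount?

$720

Health Coverage Credit: income exceeds $202,900 by $41,650, which is 14 full-or-partial $3,000 increments; reduction = 14 × $72 = $1,008, leaving $720.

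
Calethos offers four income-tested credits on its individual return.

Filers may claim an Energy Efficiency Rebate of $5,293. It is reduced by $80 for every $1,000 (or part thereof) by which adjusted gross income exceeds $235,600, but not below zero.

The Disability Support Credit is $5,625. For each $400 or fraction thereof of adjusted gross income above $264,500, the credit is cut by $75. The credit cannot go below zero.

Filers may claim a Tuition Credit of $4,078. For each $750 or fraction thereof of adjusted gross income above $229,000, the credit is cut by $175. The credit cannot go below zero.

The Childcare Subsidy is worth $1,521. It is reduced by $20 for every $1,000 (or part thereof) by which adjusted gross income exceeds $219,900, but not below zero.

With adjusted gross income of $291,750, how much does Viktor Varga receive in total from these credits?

$1,264

Energy Efficiency Rebate: income exceeds $235,600 by $56,150, which is 57 full-or-partial $1,000 increments; reduction = 57 × $80 = $4,560, leaving $733.
Disability Support Credit: income exceeds $264,500 by $27,250, which is 69 full-or-partial $400 increments; reduction = 69 × $75 = $5,175, leaving $450.
Tuition Credit: income exceeds $229,000 by $62,750 → 84 increments × $175 = $14,700 ≥ base, so the credit is $0.
Childcare Subsidy: income exceeds $219,900 by $71,850, which is 72 full-or-partial $1,000 increments; reduction = 72 × $20 = $1,440, leaving $81.
Total: $733 + $450 + $0 + $81 = $1,264.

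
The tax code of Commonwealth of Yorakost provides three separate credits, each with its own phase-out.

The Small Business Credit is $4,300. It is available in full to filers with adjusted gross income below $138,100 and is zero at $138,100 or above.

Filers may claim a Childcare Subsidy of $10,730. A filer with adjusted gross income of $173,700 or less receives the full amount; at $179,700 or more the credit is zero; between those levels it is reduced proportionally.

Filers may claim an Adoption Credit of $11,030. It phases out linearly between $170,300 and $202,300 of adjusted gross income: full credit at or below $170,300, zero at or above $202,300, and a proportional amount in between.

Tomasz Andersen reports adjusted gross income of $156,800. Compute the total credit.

Small Business Credit: $156,800 meets or exceeds the $138,100 cutoff, so the credit is $0.
Childcare Subsidy: $156,800 is at or below the $173,700 threshold, so the full $10,730 applies.
Adoption Credit: $156,800 is at or below the $170,300 threshold, so the full $11,030 applies.
Total: $0 + $10,730 + $11,030 = $21,760.

$21,760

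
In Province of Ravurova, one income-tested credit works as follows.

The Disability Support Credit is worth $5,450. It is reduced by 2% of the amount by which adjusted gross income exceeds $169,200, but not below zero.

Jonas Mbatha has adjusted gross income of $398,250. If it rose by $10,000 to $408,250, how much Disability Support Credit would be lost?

$200

At $398,250 — 2% of the $229,050 excess over $169,200 is $4,581; credit = $5,450 − $4,581 = $869.
At $408,250 — 2% of the $239,050 excess over $169,200 is $4,781; credit = $5,450 − $4,781 = $669.
Lost: $869 − $669 = $200.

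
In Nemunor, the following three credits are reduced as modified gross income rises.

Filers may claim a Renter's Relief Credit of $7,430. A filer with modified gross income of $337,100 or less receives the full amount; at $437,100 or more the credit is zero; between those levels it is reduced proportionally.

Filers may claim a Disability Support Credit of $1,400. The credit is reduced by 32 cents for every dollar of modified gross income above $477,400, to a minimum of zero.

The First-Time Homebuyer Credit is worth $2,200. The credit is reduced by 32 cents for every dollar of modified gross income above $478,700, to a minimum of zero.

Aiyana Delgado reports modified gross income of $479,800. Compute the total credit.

Renter's Relief Credit: $479,800 is at or above $437,100, so the credit is $0.
Disability Support Credit: 32% of the $2,400 excess over $477,400 is $768; credit = $1,400 − $768 = $632.
First-Time Homebuyer Credit: 32% of the $1,100 excess over $478,700 is $352; credit = $2,200 − $352 = $1,848.
Total: $0 + $632 + $1,848 = $2,480.

$2,480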